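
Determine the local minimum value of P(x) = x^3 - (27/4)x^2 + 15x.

P'(x) = 3x^2 - (27/2)x + 15 = 0 at x = 2, 5/2.
Since P''(x) = 6x - 27/2, we get P''(2) = -3/2 < 0 ⇒ local maximum; P''(5/2) = 3/2 > 0 ⇒ local minimum.
The local minimum is P(5/2) = 175/16.

175/16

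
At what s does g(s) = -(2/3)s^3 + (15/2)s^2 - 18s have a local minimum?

3/2

g'(s) = -2s^2 + 15s - 18. Setting g'(s) = 0 gives s ∈ {3/2, 6}.
Second-derivative test with g''(s) = -4s + 15: g''(3/2) = 9 > 0 ⇒ local minimum; g''(6) = -9 < 0 ⇒ local maximum.
The local minimum is g(3/2) = -99/8.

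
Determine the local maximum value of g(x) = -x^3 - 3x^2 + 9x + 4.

9

Critical points: g'(x) = -3x^2 - 6x + 9 vanishes at x = -3, 1.
g''(x) = -6x - 6. g''(-3) = 12 > 0 ⇒ local minimum; g''(1) = -12 < 0 ⇒ local maximum.
So the local maximum value is g(1) = 9.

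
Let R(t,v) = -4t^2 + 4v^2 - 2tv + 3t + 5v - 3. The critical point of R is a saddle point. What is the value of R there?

-7/2

∂R/∂t = -8t - 2v + 3 = 0 and ∂R/∂v = -2t + 8v + 5 = 0, so (t, v) = (1/2, -1/2).
The Hessian has R_{tt} = -8, R_{vv} = 8, R_{tv} = -2, giving D = -68 < 0, so the point is a saddle point.
R(1/2, -1/2) = -7/2.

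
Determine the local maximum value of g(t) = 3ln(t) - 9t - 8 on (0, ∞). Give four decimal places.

-14.2958

g'(t) = 3/t − 9 = 0 gives t = 1/3.
g''(t) = -3/t², which is negative for t > 0, so this is a local maximum.
g(1/3) = 3·ln(1/3) - 3 - 8 ≈ -14.2958.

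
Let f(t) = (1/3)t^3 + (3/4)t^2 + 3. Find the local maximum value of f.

57/16

f'(t) = t^2 + (3/2)t = 0 at t = -3/2, 0.
f''(t) = 2t + 3/2. f''(-3/2) = -3/2 < 0 ⇒ local maximum; f''(0) = 3/2 > 0 ⇒ local minimum.
Thus f has its local maximum at t = -3/2, with value 57/16.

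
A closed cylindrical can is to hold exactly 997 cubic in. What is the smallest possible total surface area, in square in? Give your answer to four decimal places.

With radius r and height h, πr²h = 997 so h = 997/(πr²), and S(r) = 2πr² + 2πrh = 2πr² + 2·997/r.
S'(r) = 4πr − 2·997/r² = 0 ⇒ r³ = 997/(2π), so r ≈ 5.4138 and h = 2r ≈ 10.8277.
S''(r) = 4π + 4·997/r³ > 0, so this is the minimum; S ≈ 552.4733.

552.4733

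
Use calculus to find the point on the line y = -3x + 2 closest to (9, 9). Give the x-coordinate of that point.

Minimize D(x)^2 = (x - 9)^2 + (-3x - 7)^2.
d/dx[D^2] = 2(x - 9) + 2·(-3)·(-3x - 7) = 0 ⇒ x = -6/5.
Then y = 28/5 and the distance is √(578/5) ≈ 10.7517.

-6/5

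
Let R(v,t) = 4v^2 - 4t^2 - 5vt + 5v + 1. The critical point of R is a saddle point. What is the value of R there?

∂R/∂v = 8v - 5t + 5 = 0 and ∂R/∂t = -5v - 8t = 0, so (v, t) = (-40/89, 25/89).
The Hessian has R_{vv} = 8, R_{tt} = -8, R_{vt} = -5, giving D = -89 < 0, so the point is a saddle point.
R(-40/89, 25/89) = -11/89.

-11/89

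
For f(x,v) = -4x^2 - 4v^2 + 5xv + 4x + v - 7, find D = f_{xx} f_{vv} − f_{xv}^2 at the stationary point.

39

∂f/∂x = -8x + 5v + 4 = 0 and ∂f/∂v = 5x - 8v + 1 = 0, so (x, v) = (37/39, 28/39).
The Hessian has f_{xx} = -8, f_{vv} = -8, f_{xv} = 5, giving D = 39 > 0 with f_{xx} < 0, so the point is a local maximum.
D = (-8)·(-8) − (5)^2 = 39.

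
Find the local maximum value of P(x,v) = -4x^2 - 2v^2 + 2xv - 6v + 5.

∂P/∂x = -8x + 2v = 0 and ∂P/∂v = 2x - 4v - 6 = 0, so (x, v) = (-3/7, -12/7).
The Hessian has P_{xx} = -8, P_{vv} = -4, P_{xv} = 2, giving D = 28 > 0 with P_{xx} < 0, so the point is a local maximum.
P(-3/7, -12/7) = 71/7.

71/7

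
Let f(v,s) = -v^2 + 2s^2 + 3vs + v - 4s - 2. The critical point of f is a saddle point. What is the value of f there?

-36/17

∂f/∂v = -2v + 3s + 1 = 0 and ∂f/∂s = 3v + 4s - 4 = 0, so (v, s) = (16/17, 5/17).
The Hessian has f_{vv} = -2, f_{ss} = 4, f_{vs} = 3, giving D = -17 < 0, so the point is a saddle point.
f(16/17, 5/17) = -36/17.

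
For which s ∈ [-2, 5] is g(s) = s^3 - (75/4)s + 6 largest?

The derivative is 3s^2 - 75/4, whose only zero in [-2, 5] is s = 5/2.
Candidates: g(-2) = 71/2; g(5/2) = -101/4; g(5) = 149/4.
Hence the absolute maximum is 149/4 at s = 5.

5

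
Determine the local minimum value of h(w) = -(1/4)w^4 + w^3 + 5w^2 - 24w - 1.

-25

Critical points: h'(w) = -w^3 + 3w^2 + 10w - 24 vanishes at w = -3, 2, 4.
Second-derivative test with h''(w) = -3w^2 + 6w + 10: h''(-3) = -35 < 0 ⇒ local maximum; h''(2) = 10 > 0 ⇒ local minimum; h''(4) = -14 < 0 ⇒ local maximum.
The local minimum is h(2) = -25.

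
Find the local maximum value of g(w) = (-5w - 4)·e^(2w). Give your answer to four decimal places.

0.1857

g'(w) = (-5)·e^(2w) + (-5w - 4)·2·e^(2w) = (-10w - 13)·e^(2w). Since e^(2w) > 0, the only critical point is w = -13/10.
g''(-13/10) has the same sign as -10 < 0, so this is a local maximum.
g(-13/10) = (5/2)·e^(-13/5) ≈ 0.1857.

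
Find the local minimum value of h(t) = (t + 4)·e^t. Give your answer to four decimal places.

By the product rule, h'(t) = (t + 5)·e^t. Since e^t > 0, the only critical point is t = -5.
h''(-5) has the same sign as 1 > 0, so this is a local minimum.
h(-5) = (-1)·e^(-5) ≈ -0.0067.

-0.0067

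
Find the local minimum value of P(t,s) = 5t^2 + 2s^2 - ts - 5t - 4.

-206/39

∂P/∂t = 10t - s - 5 = 0 and ∂P/∂s = -t + 4s = 0, so (t, s) = (20/39, 5/39).
The Hessian has P_{tt} = 10, P_{ss} = 4, P_{ts} = -1, giving D = 39 > 0 with P_{tt} > 0, so the point is a local minimum.
P(20/39, 5/39) = -206/39.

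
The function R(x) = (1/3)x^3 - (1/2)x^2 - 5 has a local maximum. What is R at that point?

-5

R'(x) = x^2 - x. Setting R'(x) = 0 gives x ∈ {0, 1}.
Since R''(x) = 2x - 1, we get R''(0) = -1 < 0 ⇒ local maximum; R''(1) = 1 > 0 ⇒ local minimum.
So the local maximum value is R(0) = -5.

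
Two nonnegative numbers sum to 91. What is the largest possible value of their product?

With x + y = 91, the product is P(x) = x(91 − x).
P'(x) = 91 − 2x = 0 gives x = 91/2; P'' = −2 < 0, so this is the maximum.
P = 91/2·91/2 = 8281/4.

8281/4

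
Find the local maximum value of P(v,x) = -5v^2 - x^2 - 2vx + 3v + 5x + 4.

∂P/∂v = -10v - 2x + 3 = 0 and ∂P/∂x = -2v - 2x + 5 = 0, so (v, x) = (-1/4, 11/4).
The Hessian has P_{vv} = -10, P_{xx} = -2, P_{vx} = -2, giving D = 16 > 0 with P_{vv} < 0, so the point is a local maximum.
P(-1/4, 11/4) = 21/2.

21/2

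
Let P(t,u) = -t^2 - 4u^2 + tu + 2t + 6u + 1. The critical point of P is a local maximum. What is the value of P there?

79/15

∂P/∂t = -2t + u + 2 = 0 and ∂P/∂u = t - 8u + 6 = 0, so (t, u) = (22/15, 14/15).
The Hessian has P_{tt} = -2, P_{uu} = -8, P_{tu} = 1, giving D = 15 > 0 with P_{tt} < 0, so the point is a local maximum.
P(22/15, 14/15) = 79/15.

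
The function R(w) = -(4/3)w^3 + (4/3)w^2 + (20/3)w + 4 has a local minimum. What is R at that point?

0

R'(w) = -4w^2 + (8/3)w + 20/3 = 0 at w = -1, 5/3.
R''(w) = -8w + 8/3. R''(-1) = 32/3 > 0 ⇒ local minimum; R''(5/3) = -32/3 < 0 ⇒ local maximum.
So the local minimum value is R(-1) = 0.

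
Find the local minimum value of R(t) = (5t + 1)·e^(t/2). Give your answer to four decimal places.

R'(t) = 5·e^(t/2) + (5t + 1)·(1/2)·e^(t/2) = ((5/2)t + 11/2)·e^(t/2). Since e^(t/2) > 0, the only critical point is t = -11/5.
R''(-11/5) has the same sign as 5/2 > 0, so this is a local minimum.
R(-11/5) = (-10)·e^(-11/10) ≈ -3.3287.

-3.3287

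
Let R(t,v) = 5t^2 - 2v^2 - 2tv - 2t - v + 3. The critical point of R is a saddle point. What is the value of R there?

∂R/∂t = 10t - 2v - 2 = 0 and ∂R/∂v = -2t - 4v - 1 = 0, so (t, v) = (3/22, -7/22).
The Hessian has R_{tt} = 10, R_{vv} = -4, R_{tv} = -2, giving D = -44 < 0, so the point is a saddle point.
R(3/22, -7/22) = 133/44.

133/44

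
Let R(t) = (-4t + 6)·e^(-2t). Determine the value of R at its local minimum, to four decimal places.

By the product rule, R'(t) = (8t - 16)·e^(-2t). Since e^(-2t) > 0, the only critical point is t = 2.
R''(2) has the same sign as 8 > 0, so this is a local minimum.
R(2) = (-2)·e^(-4) ≈ -0.0366.

-0.0366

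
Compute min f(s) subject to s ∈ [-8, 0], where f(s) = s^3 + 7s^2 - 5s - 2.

The derivative is 3s^2 + 14s - 5, whose only zero in [-8, 0] is s = -5.
Evaluating at the critical points and endpoints: f(-8) = -26, f(-5) = 73, f(0) = -2.
The minimum over the interval is -26, attained at s = -8.

-26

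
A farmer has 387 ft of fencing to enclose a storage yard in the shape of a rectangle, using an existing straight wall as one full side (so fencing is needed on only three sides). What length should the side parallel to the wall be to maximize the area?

387/2

Let the sides perpendicular to the wall have length x and the parallel side y, so 2x + y = 387 and the area is A = xy = x(387 − 2x).
A'(x) = 387 − 4x = 0 gives x = 387/4, and A''(x) = −4 < 0 confirms a maximum.
Then y = 387 − 2·387/4 = 387/2 and A = 149769/8.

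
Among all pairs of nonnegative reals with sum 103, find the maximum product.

10609/4

With x + y = 103, the product is P(x) = x(103 − x).
P'(x) = 103 − 2x = 0 gives x = 103/2; P'' = −2 < 0, so this is the maximum.
P = 103/2·103/2 = 10609/4.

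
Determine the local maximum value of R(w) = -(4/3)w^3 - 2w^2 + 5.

5

Critical points: R'(w) = -4w^2 - 4w vanishes at w = -1, 0.
Since R''(w) = -8w - 4, we get R''(-1) = 4 > 0 ⇒ local minimum; R''(0) = -4 < 0 ⇒ local maximum.
Thus R has its local maximum at w = 0, with value 5.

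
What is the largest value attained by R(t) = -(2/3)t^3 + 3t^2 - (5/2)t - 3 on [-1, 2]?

19/6

The derivative is -2t^2 + 6t - 5/2, whose only zero in [-1, 2] is t = 1/2.
Compare values at every candidate in [-1, 2]: R(-1) = 19/6,  R(1/2) = -43/12,  R(2) = -4/3.
The maximum over the interval is 19/6, attained at t = -1.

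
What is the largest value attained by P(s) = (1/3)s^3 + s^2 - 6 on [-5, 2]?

2/3

The derivative is s^2 + 2s, which vanishes at s = -2 and s = 0.
Candidates: P(-5) = -68/3, P(-2) = -14/3, P(0) = -6, P(2) = 2/3.
So the maximum is P(2) = 2/3.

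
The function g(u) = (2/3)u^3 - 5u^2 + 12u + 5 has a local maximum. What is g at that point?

43/3

g'(u) = 2u^2 - 10u + 12. Setting g'(u) = 0 gives u ∈ {2, 3}.
g''(u) = 4u - 10. g''(2) = -2 < 0 ⇒ local maximum; g''(3) = 2 > 0 ⇒ local minimum.
So the local maximum value is g(2) = 43/3.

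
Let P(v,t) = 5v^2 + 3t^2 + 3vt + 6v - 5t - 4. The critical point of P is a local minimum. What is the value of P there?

∂P/∂v = 10v + 3t + 6 = 0 and ∂P/∂t = 3v + 6t - 5 = 0, so (v, t) = (-1, 4/3).
The Hessian has P_{vv} = 10, P_{tt} = 6, P_{vt} = 3, giving D = 51 > 0 with P_{vv} > 0, so the point is a local minimum.
P(-1, 4/3) = -31/3.

-31/3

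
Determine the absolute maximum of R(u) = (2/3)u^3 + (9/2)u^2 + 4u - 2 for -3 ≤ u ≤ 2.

Differentiating, R'(u) = 2u^2 + 9u + 4; whose only zero in [-3, 2] is u = -1/2.
Compare values at every candidate in [-3, 2]: R(-3) = 17/2,  R(-1/2) = -71/24,  R(2) = 88/3.
So the maximum is R(2) = 88/3.

88/3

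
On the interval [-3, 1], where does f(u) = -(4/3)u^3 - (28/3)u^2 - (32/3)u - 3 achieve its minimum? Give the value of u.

1

f'(u) = -4u^2 - (56/3)u - 32/3, whose only zero in [-3, 1] is u = -2/3.
Candidates: f(-3) = -19, f(-2/3) = 29/81, f(1) = -73/3.
The minimum over the interval is -73/3, attained at u = 1.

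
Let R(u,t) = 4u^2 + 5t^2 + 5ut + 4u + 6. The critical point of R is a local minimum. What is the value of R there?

50/11

∂R/∂u = 8u + 5t + 4 = 0 and ∂R/∂t = 5u + 10t = 0, so (u, t) = (-8/11, 4/11).
The Hessian has R_{uu} = 8, R_{tt} = 10, R_{ut} = 5, giving D = 55 > 0 with R_{uu} > 0, so the point is a local minimum.
R(-8/11, 4/11) = 50/11.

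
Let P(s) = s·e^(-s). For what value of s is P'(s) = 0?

1

Differentiating with the product rule gives P'(s) = (-s + 1)·e^(-s). Since e^(-s) > 0, the only critical point is s = 1.
P''(1) has the same sign as -1 < 0, so this is a local maximum.
P(1) = (1)·e^(-1) ≈ 0.3679.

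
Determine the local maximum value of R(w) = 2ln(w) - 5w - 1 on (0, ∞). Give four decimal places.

-4.8326

R'(w) = 2/w − 5 = 0 gives w = 2/5.
R''(w) = -2/w², which is negative for w > 0, so this is a local maximum.
R(2/5) = 2·ln(2/5) - 2 - 1 ≈ -4.8326.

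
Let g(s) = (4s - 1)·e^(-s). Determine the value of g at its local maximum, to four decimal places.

g'(s) = 4·e^(-s) + (4s - 1)·(-1)·e^(-s) = (-4s + 5)·e^(-s). Since e^(-s) > 0, the only critical point is s = 5/4.
g''(5/4) has the same sign as -4 < 0, so this is a local maximum.
g(5/4) = (4)·e^(-5/4) ≈ 1.1460.

1.1460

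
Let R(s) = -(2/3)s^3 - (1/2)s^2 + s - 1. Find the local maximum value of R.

-17/24

R'(s) = -2s^2 - s + 1. Setting R'(s) = 0 gives s ∈ {-1, 1/2}.
Since R''(s) = -4s - 1, we get R''(-1) = 3 > 0 ⇒ local minimum; R''(1/2) = -3 < 0 ⇒ local maximum.
So the local maximum value is R(1/2) = -17/24.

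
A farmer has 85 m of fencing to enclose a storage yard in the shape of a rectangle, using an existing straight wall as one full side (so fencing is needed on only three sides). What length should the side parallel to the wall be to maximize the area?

Let the sides perpendicular to the wall have length x and the parallel side y, so 2x + y = 85 and the area is A = xy = x(85 − 2x).
A'(x) = 85 − 4x = 0 gives x = 85/4, and A''(x) = −4 < 0 confirms a maximum.
Then y = 85 − 2·85/4 = 85/2 and A = 7225/8.

85/2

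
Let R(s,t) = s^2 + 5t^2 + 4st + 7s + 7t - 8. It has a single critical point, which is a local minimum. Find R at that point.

-65/2

∂R/∂s = 2s + 4t + 7 = 0 and ∂R/∂t = 4s + 10t + 7 = 0, so (s, t) = (-21/2, 7/2).
The Hessian has R_{ss} = 2, R_{tt} = 10, R_{st} = 4, giving D = 4 > 0 with R_{ss} > 0, so the point is a local minimum.
R(-21/2, 7/2) = -65/2.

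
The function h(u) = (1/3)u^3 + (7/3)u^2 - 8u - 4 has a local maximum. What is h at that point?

Critical points: h'(u) = u^2 + (14/3)u - 8 vanishes at u = -6, 4/3.
Since h''(u) = 2u + 14/3, we get h''(-6) = -22/3 < 0 ⇒ local maximum; h''(4/3) = 22/3 > 0 ⇒ local minimum.
The local maximum is h(-6) = 56.

56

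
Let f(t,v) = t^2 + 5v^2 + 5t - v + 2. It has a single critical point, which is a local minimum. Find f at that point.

∂f/∂t = 2t + 5 = 0 and ∂f/∂v = 10v - 1 = 0, so (t, v) = (-5/2, 1/10).
The Hessian has f_{tt} = 2, f_{vv} = 10, f_{tv} = 0, giving D = 20 > 0 with f_{tt} > 0, so the point is a local minimum.
f(-5/2, 1/10) = -43/10.

-43/10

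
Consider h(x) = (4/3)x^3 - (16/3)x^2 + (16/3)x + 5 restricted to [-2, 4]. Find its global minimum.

-113/3

Differentiating, h'(x) = 4x^2 - (32/3)x + 16/3; which vanishes at x = 2/3 and x = 2.
Compare values at every candidate in [-2, 4]: h(-2) = -113/3; h(2/3) = 533/81; h(2) = 5; h(4) = 79/3.
So the minimum is h(-2) = -113/3.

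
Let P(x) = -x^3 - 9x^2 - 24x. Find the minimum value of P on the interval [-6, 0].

Differentiating, P'(x) = -3x^2 - 18x - 24; which vanishes at x = -4 and x = -2.
Candidates: P(-6) = 36,  P(-4) = 16,  P(-2) = 20,  P(0) = 0.
Hence the absolute minimum is 0 at x = 0.

0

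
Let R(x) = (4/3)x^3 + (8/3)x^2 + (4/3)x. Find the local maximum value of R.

0

R'(x) = 4x^2 + (16/3)x + 4/3 = 0 at x = -1, -1/3.
Second-derivative test with R''(x) = 8x + 16/3: R''(-1) = -8/3 < 0 ⇒ local maximum; R''(-1/3) = 8/3 > 0 ⇒ local minimum.
So the local maximum value is R(-1) = 0.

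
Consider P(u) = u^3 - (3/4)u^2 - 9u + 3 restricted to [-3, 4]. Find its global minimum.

-10

The derivative is 3u^2 - (3/2)u - 9, which vanishes at u = -3/2 and u = 2.
Evaluating at the critical points and endpoints: P(-3) = -15/4; P(-3/2) = 183/16; P(2) = -10; P(4) = 19.
Hence the absolute minimum is -10 at u = 2.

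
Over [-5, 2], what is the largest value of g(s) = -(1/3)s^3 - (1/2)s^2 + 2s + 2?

127/6

The derivative is -s^2 - s + 2, which vanishes at s = -2 and s = 1.
Evaluating at the critical points and endpoints: g(-5) = 127/6,  g(-2) = -4/3,  g(1) = 19/6,  g(2) = 4/3.
So the maximum is g(-5) = 127/6.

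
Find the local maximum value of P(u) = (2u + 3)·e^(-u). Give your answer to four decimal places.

Differentiating with the product rule gives P'(u) = (-2u - 1)·e^(-u). Since e^(-u) > 0, the only critical point is u = -1/2.
P''(-1/2) has the same sign as -2 < 0, so this is a local maximum.
P(-1/2) = (2)·e^(1/2) ≈ 3.2974.

3.2974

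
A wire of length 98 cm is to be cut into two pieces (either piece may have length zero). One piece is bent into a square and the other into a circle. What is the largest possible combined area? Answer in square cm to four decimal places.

Let x be the length used for the square. Square side x/4; circle radius (98−x)/(2π).
A(x) = (x/4)² + π·((98−x)/(2π))² = x²/16 + (98−x)²/(4π) for 0 ≤ x ≤ 98. A'(x) = x/8 − (98−x)/(2π) = 0 gives x = 4·98/(π+4) ≈ 54.8897.
A'' > 0, so the interior critical point is a minimum; the maximum is at an endpoint. A(0) = 764.2620 and A(98) = 600.2500, so the largest area is 764.2620.

764.2620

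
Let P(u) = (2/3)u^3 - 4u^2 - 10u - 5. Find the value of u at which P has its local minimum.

5

P'(u) = 2u^2 - 8u - 10 = 0 at u = -1, 5.
Since P''(u) = 4u - 8, we get P''(-1) = -12 < 0 ⇒ local maximum; P''(5) = 12 > 0 ⇒ local minimum.
Thus P has its local minimum at u = 5, with value -215/3.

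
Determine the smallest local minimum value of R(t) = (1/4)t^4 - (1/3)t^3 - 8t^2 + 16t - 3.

-329/3

R'(t) = t^3 - t^2 - 16t + 16 = 0 at t = -4, 1, 4.
Second-derivative test with R''(t) = 3t^2 - 2t - 16: R''(-4) = 40 > 0 ⇒ local minimum; R''(1) = -15 < 0 ⇒ local maximum; R''(4) = 24 > 0 ⇒ local minimum.
Thus R has its smallest local minimum at t = -4, with value -329/3.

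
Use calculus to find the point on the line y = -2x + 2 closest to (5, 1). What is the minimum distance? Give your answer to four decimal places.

4.0249

Minimize D(x)^2 = (x - 5)^2 + (-2x + 1)^2.
d/dx[D^2] = 2(x - 5) + 2·(-2)·(-2x + 1) = 0 ⇒ x = 7/5.
Then y = -4/5 and the distance is √(81/5) ≈ 4.0249.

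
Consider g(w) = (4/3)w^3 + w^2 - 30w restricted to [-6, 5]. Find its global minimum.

-72

g'(w) = 4w^2 + 2w - 30, which vanishes at w = -3 and w = 5/2.
Candidates: g(-6) = -72; g(-3) = 63; g(5/2) = -575/12; g(5) = 125/3.
So the minimum is g(-6) = -72.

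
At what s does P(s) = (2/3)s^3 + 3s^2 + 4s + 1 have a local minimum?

-1

P'(s) = 2s^2 + 6s + 4. Setting P'(s) = 0 gives s ∈ {-2, -1}.
Since P''(s) = 4s + 6, we get P''(-2) = -2 < 0 ⇒ local maximum; P''(-1) = 2 > 0 ⇒ local minimum.
So the local minimum value is P(-1) = -2/3.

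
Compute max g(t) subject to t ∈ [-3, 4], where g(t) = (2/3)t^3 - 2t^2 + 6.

50/3

Differentiating, g'(t) = 2t^2 - 4t; which vanishes at t = 0 and t = 2.
Candidates: g(-3) = -30; g(0) = 6; g(2) = 10/3; g(4) = 50/3.
Hence the absolute maximum is 50/3 at t = 4.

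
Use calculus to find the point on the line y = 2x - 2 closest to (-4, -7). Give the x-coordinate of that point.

-14/5

Minimize D(x)^2 = (x + 4)^2 + (2x + 5)^2.
d/dx[D^2] = 2(x + 4) + 2·2·(2x + 5) = 0 ⇒ x = -14/5.
Then y = -38/5 and the distance is √(9/5) ≈ 1.3416.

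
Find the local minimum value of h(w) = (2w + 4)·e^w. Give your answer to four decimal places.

-0.0996

Differentiating with the product rule gives h'(w) = (2w + 6)·e^w. Since e^w > 0, the only critical point is w = -3.
h''(-3) has the same sign as 2 > 0, so this is a local minimum.
h(-3) = (-2)·e^(-3) ≈ -0.0996.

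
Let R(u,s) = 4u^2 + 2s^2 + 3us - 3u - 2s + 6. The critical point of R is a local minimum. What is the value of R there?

∂R/∂u = 8u + 3s - 3 = 0 and ∂R/∂s = 3u + 4s - 2 = 0, so (u, s) = (6/23, 7/23).
The Hessian has R_{uu} = 8, R_{ss} = 4, R_{us} = 3, giving D = 23 > 0 with R_{uu} > 0, so the point is a local minimum.
R(6/23, 7/23) = 122/23.

122/23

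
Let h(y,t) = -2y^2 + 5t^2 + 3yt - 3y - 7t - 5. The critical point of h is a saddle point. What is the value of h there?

∂h/∂y = -4y + 3t - 3 = 0 and ∂h/∂t = 3y + 10t - 7 = 0, so (y, t) = (-9/49, 37/49).
The Hessian has h_{yy} = -4, h_{tt} = 10, h_{yt} = 3, giving D = -49 < 0, so the point is a saddle point.
h(-9/49, 37/49) = -361/49.

-361/49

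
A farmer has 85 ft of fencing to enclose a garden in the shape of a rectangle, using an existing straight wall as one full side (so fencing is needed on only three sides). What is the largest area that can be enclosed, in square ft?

Let the sides perpendicular to the wall have length x and the parallel side y, so 2x + y = 85 and the area is A = xy = x(85 − 2x).
A'(x) = 85 − 4x = 0 gives x = 85/4, and A''(x) = −4 < 0 confirms a maximum.
Then y = 85 − 2·85/4 = 85/2 and A = 7225/8.

7225/8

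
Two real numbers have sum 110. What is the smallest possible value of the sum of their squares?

With a + b = 110, a^2 + b^2 = a^2 + (110 − a)^2.
The derivative 2a − 2(110 − a) = 4a − 220 vanishes at a = 55; second derivative 4 > 0, a minimum.
The minimum is 2·(55)^2 = 6050.

6050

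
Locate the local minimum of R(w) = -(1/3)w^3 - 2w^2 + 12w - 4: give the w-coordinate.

R'(w) = -w^2 - 4w + 12 = 0 at w = -6, 2.
Since R''(w) = -2w - 4, we get R''(-6) = 8 > 0 ⇒ local minimum; R''(2) = -8 < 0 ⇒ local maximum.
Thus R has its local minimum at w = -6, with value -76.

-6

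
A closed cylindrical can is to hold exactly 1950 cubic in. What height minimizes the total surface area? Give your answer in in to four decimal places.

With radius r and height h, πr²h = 1950 so h = 1950/(πr²), and S(r) = 2πr² + 2πrh = 2πr² + 2·1950/r.
S'(r) = 4πr − 2·1950/r² = 0 ⇒ r³ = 1950/(2π), so r ≈ 6.7705 and h = 2r ≈ 13.5409.
S''(r) = 4π + 4·1950/r³ > 0, so this is the minimum; S ≈ 864.0475.

13.5409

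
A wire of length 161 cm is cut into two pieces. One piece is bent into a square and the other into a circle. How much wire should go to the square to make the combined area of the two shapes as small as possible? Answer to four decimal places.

90.1760

Let x be the length used for the square. Square side x/4; circle radius (161−x)/(2π).
A(x) = (x/4)² + π·((161−x)/(2π))² = x²/16 + (161−x)²/(4π) for 0 ≤ x ≤ 161. A'(x) = x/8 − (161−x)/(2π) = 0 gives x = 4·161/(π+4) ≈ 90.1760.
A'' = 1/8 + 1/(2π) > 0, so this gives the minimum combined area; x ≈ 90.1760 cm to the square.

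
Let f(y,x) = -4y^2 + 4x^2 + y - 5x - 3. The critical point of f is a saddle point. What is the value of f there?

∂f/∂y = -8y + 1 = 0 and ∂f/∂x = 8x - 5 = 0, so (y, x) = (1/8, 5/8).
The Hessian has f_{yy} = -8, f_{xx} = 8, f_{yx} = 0, giving D = -64 < 0, so the point is a saddle point.
f(1/8, 5/8) = -9/2.

-9/2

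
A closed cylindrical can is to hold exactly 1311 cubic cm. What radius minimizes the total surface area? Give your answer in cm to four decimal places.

With radius r and height h, πr²h = 1311 so h = 1311/(πr²), and S(r) = 2πr² + 2πrh = 2πr² + 2·1311/r.
S'(r) = 4πr − 2·1311/r² = 0 ⇒ r³ = 1311/(2π), so r ≈ 5.9312 and h = 2r ≈ 11.8624.
S''(r) = 4π + 4·1311/r³ > 0, so this is the minimum; S ≈ 663.1061.

5.9312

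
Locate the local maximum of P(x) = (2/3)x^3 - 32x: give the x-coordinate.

Critical points: P'(x) = 2x^2 - 32 vanishes at x = -4, 4.
Since P''(x) = 4x, we get P''(-4) = -16 < 0 ⇒ local maximum; P''(4) = 16 > 0 ⇒ local minimum.
Thus P has its local maximum at x = -4, with value 256/3.

-4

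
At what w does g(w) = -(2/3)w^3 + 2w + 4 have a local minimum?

-1

Critical points: g'(w) = -2w^2 + 2 vanishes at w = -1, 1.
Since g''(w) = -4w, we get g''(-1) = 4 > 0 ⇒ local minimum; g''(1) = -4 < 0 ⇒ local maximum.
So the local minimum value is g(-1) = 8/3.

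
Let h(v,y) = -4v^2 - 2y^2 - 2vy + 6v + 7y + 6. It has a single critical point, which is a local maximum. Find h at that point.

∂h/∂v = -8v - 2y + 6 = 0 and ∂h/∂y = -2v - 4y + 7 = 0, so (v, y) = (5/14, 11/7).
The Hessian has h_{vv} = -8, h_{yy} = -4, h_{vy} = -2, giving D = 28 > 0 with h_{vv} < 0, so the point is a local maximum.
h(5/14, 11/7) = 88/7.

88/7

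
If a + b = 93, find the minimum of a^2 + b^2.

8649/2

With a + b = 93, a^2 + b^2 = a^2 + (93 − a)^2.
The derivative 2a − 2(93 − a) = 4a − 186 vanishes at a = 93/2; second derivative 4 > 0, a minimum.
The minimum is 2·(93/2)^2 = 8649/2.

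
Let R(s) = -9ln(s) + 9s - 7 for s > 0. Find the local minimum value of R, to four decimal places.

R'(s) = -9/s + 9 = 0 gives s = 1.
R''(s) = 9/s², which is positive for s > 0, so this is a local minimum.
R(1) = -9·ln(1) + 9 - 7 ≈ 2.0000.

2.0000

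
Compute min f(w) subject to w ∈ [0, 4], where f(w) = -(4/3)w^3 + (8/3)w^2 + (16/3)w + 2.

f'(w) = -4w^2 + (16/3)w + 16/3, whose only zero in [0, 4] is w = 2.
Evaluating at the critical points and endpoints: f(0) = 2, f(2) = 38/3, f(4) = -58/3.
Hence the absolute minimum is -58/3 at w = 4.

-58/3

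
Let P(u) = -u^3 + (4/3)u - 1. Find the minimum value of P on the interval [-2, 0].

Differentiating, P'(u) = -3u^2 + 4/3; whose only zero in [-2, 0] is u = -2/3.
Candidates: P(-2) = 13/3, P(-2/3) = -43/27, P(0) = -1.
So the minimum is P(-2/3) = -43/27.

-43/27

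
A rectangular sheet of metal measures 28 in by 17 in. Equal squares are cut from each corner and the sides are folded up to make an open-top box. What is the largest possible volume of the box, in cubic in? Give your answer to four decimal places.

With cut size x, the volume is V(x) = x(28 − 2x)(17 − 2x) for 0 < x < 8.5.
V'(x) = 12x^2 − 180x + 476. Setting V'(x) = 0 gives x ≈ 3.4277 (the root in (0, 8.5)).
V''(x) = 24x − 180 is negative there, so this is the maximum; V ≈ 735.2537.

735.2537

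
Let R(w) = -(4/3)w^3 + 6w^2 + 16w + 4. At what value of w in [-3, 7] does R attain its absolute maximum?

4

R'(w) = -4w^2 + 12w + 16, which vanishes at w = -1 and w = 4.
Candidates: R(-3) = 46; R(-1) = -14/3; R(4) = 236/3; R(7) = -142/3.
The maximum over the interval is 236/3, attained at w = 4.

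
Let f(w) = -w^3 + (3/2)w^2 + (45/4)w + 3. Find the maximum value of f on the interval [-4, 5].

46

The derivative is -3w^2 + 3w + 45/4, which vanishes at w = -3/2 and w = 5/2.
Compare values at every candidate in [-4, 5]: f(-4) = 46,  f(-3/2) = -57/8,  f(5/2) = 199/8,  f(5) = -113/4.
The maximum over the interval is 46, attained at w = -4.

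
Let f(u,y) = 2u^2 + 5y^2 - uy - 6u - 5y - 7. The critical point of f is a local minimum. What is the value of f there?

∂f/∂u = 4u - y - 6 = 0 and ∂f/∂y = -u + 10y - 5 = 0, so (u, y) = (5/3, 2/3).
The Hessian has f_{uu} = 4, f_{yy} = 10, f_{uy} = -1, giving D = 39 > 0 with f_{uu} > 0, so the point is a local minimum.
f(5/3, 2/3) = -41/3.

-41/3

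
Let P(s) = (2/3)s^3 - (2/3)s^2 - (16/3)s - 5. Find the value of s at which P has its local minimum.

P'(s) = 2s^2 - (4/3)s - 16/3 = 0 at s = -4/3, 2.
Since P''(s) = 4s - 4/3, we get P''(-4/3) = -20/3 < 0 ⇒ local maximum; P''(2) = 20/3 > 0 ⇒ local minimum.
Thus P has its local minimum at s = 2, with value -13.

2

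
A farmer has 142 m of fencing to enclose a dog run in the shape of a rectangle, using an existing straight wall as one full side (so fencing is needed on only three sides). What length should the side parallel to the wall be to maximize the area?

Let the sides perpendicular to the wall have length x and the parallel side y, so 2x + y = 142 and the area is A = xy = x(142 − 2x).
A'(x) = 142 − 4x = 0 gives x = 71/2, and A''(x) = −4 < 0 confirms a maximum.
Then y = 142 − 2·71/2 = 71 and A = 5041/2.

71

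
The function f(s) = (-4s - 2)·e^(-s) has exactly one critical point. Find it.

1/2

f'(s) = (-4)·e^(-s) + (-4s - 2)·(-1)·e^(-s) = (4s - 2)·e^(-s). Since e^(-s) > 0, the only critical point is s = 1/2.
f''(1/2) has the same sign as 4 > 0, so this is a local minimum.
f(1/2) = (-4)·e^(-1/2) ≈ -2.4261.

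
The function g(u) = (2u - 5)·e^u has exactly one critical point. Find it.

By the product rule, g'(u) = (2u - 3)·e^u. Since e^u > 0, the only critical point is u = 3/2.
g''(3/2) has the same sign as 2 > 0, so this is a local minimum.
g(3/2) = (-2)·e^(3/2) ≈ -8.9634.

3/2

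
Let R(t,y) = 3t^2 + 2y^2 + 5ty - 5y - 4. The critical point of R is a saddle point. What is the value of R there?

71

∂R/∂t = 6t + 5y = 0 and ∂R/∂y = 5t + 4y - 5 = 0, so (t, y) = (25, -30).
The Hessian has R_{tt} = 6, R_{yy} = 4, R_{ty} = 5, giving D = -1 < 0, so the point is a saddle point.
R(25, -30) = 71.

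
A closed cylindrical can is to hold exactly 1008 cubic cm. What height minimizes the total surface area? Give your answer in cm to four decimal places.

With radius r and height h, πr²h = 1008 so h = 1008/(πr²), and S(r) = 2πr² + 2πrh = 2πr² + 2·1008/r.
S'(r) = 4πr − 2·1008/r² = 0 ⇒ r³ = 1008/(2π), so r ≈ 5.4337 and h = 2r ≈ 10.8673.
S''(r) = 4π + 4·1008/r³ > 0, so this is the minimum; S ≈ 556.5296.

10.8673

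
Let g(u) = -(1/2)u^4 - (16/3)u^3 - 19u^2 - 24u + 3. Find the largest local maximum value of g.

77/6

g'(u) = -2u^3 - 16u^2 - 38u - 24 = 0 at u = -4, -3, -1.
g''(u) = -6u^2 - 32u - 38. g''(-4) = -6 < 0 ⇒ local maximum; g''(-3) = 4 > 0 ⇒ local minimum; g''(-1) = -12 < 0 ⇒ local maximum.
So the largest local maximum value is g(-1) = 77/6.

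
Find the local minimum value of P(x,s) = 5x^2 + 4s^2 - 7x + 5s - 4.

∂P/∂x = 10x - 7 = 0 and ∂P/∂s = 8s + 5 = 0, so (x, s) = (7/10, -5/8).
The Hessian has P_{xx} = 10, P_{ss} = 8, P_{xs} = 0, giving D = 80 > 0 with P_{xx} > 0, so the point is a local minimum.
P(7/10, -5/8) = -641/80.

-641/80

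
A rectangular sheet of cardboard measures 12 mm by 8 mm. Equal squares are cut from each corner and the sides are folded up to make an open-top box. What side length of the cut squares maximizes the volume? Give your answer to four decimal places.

With cut size x, the volume is V(x) = x(12 − 2x)(8 − 2x) for 0 < x < 4.
V'(x) = 12x^2 − 80x + 96. Setting V'(x) = 0 gives x ≈ 1.5695 (the root in (0, 4)).
V''(x) = 24x − 80 is negative there, so this is the maximum; V ≈ 67.6036.

1.5695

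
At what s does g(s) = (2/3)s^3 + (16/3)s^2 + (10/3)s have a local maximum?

-5

g'(s) = 2s^2 + (32/3)s + 10/3. Setting g'(s) = 0 gives s ∈ {-5, -1/3}.
Since g''(s) = 4s + 32/3, we get g''(-5) = -28/3 < 0 ⇒ local maximum; g''(-1/3) = 28/3 > 0 ⇒ local minimum.
Thus g has its local maximum at s = -5, with value 100/3.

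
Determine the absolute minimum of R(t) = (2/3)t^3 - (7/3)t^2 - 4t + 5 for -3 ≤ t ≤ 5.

The derivative is 2t^2 - (14/3)t - 4, which vanishes at t = -2/3 and t = 3.
Evaluating at the critical points and endpoints: R(-3) = -22,  R(-2/3) = 521/81,  R(3) = -10,  R(5) = 10.
Hence the absolute minimum is -22 at t = -3.

-22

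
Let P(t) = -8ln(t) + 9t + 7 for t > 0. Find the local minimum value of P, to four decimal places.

P'(t) = -8/t + 9 = 0 gives t = 8/9.
P''(t) = 8/t², which is positive for t > 0, so this is a local minimum.
P(8/9) = -8·ln(8/9) + 8 + 7 ≈ 15.9423.

15.9423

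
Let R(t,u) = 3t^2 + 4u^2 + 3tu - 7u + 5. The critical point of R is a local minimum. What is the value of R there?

16/13

∂R/∂t = 6t + 3u = 0 and ∂R/∂u = 3t + 8u - 7 = 0, so (t, u) = (-7/13, 14/13).
The Hessian has R_{tt} = 6, R_{uu} = 8, R_{tu} = 3, giving D = 39 > 0 with R_{tt} > 0, so the point is a local minimum.
R(-7/13, 14/13) = 16/13.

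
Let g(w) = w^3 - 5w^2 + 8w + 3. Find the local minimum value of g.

7

Critical points: g'(w) = 3w^2 - 10w + 8 vanishes at w = 4/3, 2.
Since g''(w) = 6w - 10, we get g''(4/3) = -2 < 0 ⇒ local maximum; g''(2) = 2 > 0 ⇒ local minimum.
Thus g has its local minimum at w = 2, with value 7.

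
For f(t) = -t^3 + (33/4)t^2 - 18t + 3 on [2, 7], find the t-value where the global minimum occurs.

7

The derivative is -3t^2 + (33/2)t - 18, whose only zero in [2, 7] is t = 4.
Compare values at every candidate in [2, 7]: f(2) = -8,  f(4) = -1,  f(7) = -247/4.
Hence the absolute minimum is -247/4 at t = 7.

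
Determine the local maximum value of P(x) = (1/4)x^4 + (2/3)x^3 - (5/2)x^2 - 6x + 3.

Critical points: P'(x) = x^3 + 2x^2 - 5x - 6 vanishes at x = -3, -1, 2.
P''(x) = 3x^2 + 4x - 5. P''(-3) = 10 > 0 ⇒ local minimum; P''(-1) = -6 < 0 ⇒ local maximum; P''(2) = 15 > 0 ⇒ local minimum.
The local maximum is P(-1) = 73/12.

73/12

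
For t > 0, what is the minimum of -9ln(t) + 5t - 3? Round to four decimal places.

g'(t) = -9/t + 5 = 0 gives t = 9/5.
g''(t) = 9/t², which is positive for t > 0, so this is a local minimum.
g(9/5) = -9·ln(9/5) + 9 - 3 ≈ 0.7099.

0.7099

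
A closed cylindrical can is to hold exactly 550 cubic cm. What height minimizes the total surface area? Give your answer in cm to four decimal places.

With radius r and height h, πr²h = 550 so h = 550/(πr²), and S(r) = 2πr² + 2πrh = 2πr² + 2·550/r.
S'(r) = 4πr − 2·550/r² = 0 ⇒ r³ = 550/(2π), so r ≈ 4.4401 and h = 2r ≈ 8.8802.
S''(r) = 4π + 4·550/r³ > 0, so this is the minimum; S ≈ 371.6119.

8.8802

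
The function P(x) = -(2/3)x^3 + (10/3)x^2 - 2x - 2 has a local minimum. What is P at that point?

P'(x) = -2x^2 + (20/3)x - 2 = 0 at x = 1/3, 3.
Since P''(x) = -4x + 20/3, we get P''(1/3) = 16/3 > 0 ⇒ local minimum; P''(3) = -16/3 < 0 ⇒ local maximum.
So the local minimum value is P(1/3) = -188/81.

-188/81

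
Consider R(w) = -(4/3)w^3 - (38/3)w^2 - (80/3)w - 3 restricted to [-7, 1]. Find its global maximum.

61/3

Differentiating, R'(w) = -4w^2 - (76/3)w - 80/3; which vanishes at w = -5 and w = -4/3.
Compare values at every candidate in [-7, 1]: R(-7) = 61/3, R(-5) = -59/3, R(-4/3) = 1069/81, R(1) = -131/3.
Hence the absolute maximum is 61/3 at w = -7.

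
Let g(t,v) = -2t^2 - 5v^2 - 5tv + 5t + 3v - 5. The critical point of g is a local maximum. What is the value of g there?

∂g/∂t = -4t - 5v + 5 = 0 and ∂g/∂v = -5t - 10v + 3 = 0, so (t, v) = (7/3, -13/15).
The Hessian has g_{tt} = -4, g_{vv} = -10, g_{tv} = -5, giving D = 15 > 0 with g_{tt} < 0, so the point is a local maximum.
g(7/3, -13/15) = -7/15.

-7/15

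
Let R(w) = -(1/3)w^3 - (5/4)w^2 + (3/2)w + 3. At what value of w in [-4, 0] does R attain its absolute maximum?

0

The derivative is -w^2 - (5/2)w + 3/2, whose only zero in [-4, 0] is w = -3.
Compare values at every candidate in [-4, 0]: R(-4) = -5/3,  R(-3) = -15/4,  R(0) = 3.
Hence the absolute maximum is 3 at w = 0.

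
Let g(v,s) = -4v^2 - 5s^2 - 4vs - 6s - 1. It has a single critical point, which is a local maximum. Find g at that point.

5/4

∂g/∂v = -8v - 4s = 0 and ∂g/∂s = -4v - 10s - 6 = 0, so (v, s) = (3/8, -3/4).
The Hessian has g_{vv} = -8, g_{ss} = -10, g_{vs} = -4, giving D = 64 > 0 with g_{vv} < 0, so the point is a local maximum.
g(3/8, -3/4) = 5/4.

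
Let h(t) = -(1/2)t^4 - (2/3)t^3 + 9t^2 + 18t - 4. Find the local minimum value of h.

h'(t) = -2t^3 - 2t^2 + 18t + 18 = 0 at t = -3, -1, 3.
h''(t) = -6t^2 - 4t + 18. h''(-3) = -24 < 0 ⇒ local maximum; h''(-1) = 16 > 0 ⇒ local minimum; h''(3) = -48 < 0 ⇒ local maximum.
Thus h has its local minimum at t = -1, with value -77/6.

-77/6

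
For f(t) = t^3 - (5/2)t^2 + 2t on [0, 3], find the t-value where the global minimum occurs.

f'(t) = 3t^2 - 5t + 2, which vanishes at t = 2/3 and t = 1.
Candidates: f(0) = 0, f(2/3) = 14/27, f(1) = 1/2, f(3) = 21/2.
Hence the absolute minimum is 0 at t = 0.

0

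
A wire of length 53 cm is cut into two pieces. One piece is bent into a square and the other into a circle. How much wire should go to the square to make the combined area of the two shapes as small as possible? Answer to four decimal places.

29.6853

Let x be the length used for the square. Square side x/4; circle radius (53−x)/(2π).
A(x) = (x/4)² + π·((53−x)/(2π))² = x²/16 + (53−x)²/(4π) for 0 ≤ x ≤ 53. A'(x) = x/8 − (53−x)/(2π) = 0 gives x = 4·53/(π+4) ≈ 29.6853.
A'' = 1/8 + 1/(2π) > 0, so this gives the minimum combined area; x ≈ 29.6853 cm to the square.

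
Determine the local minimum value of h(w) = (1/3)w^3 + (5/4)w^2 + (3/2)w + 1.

5/12

Critical points: h'(w) = w^2 + (5/2)w + 3/2 vanishes at w = -3/2, -1.
Since h''(w) = 2w + 5/2, we get h''(-3/2) = -1/2 < 0 ⇒ local maximum; h''(-1) = 1/2 > 0 ⇒ local minimum.
The local minimum is h(-1) = 5/12.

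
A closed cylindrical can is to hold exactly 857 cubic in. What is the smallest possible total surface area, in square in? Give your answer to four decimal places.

With radius r and height h, πr²h = 857 so h = 857/(πr²), and S(r) = 2πr² + 2πrh = 2πr² + 2·857/r.
S'(r) = 4πr − 2·857/r² = 0 ⇒ r³ = 857/(2π), so r ≈ 5.1475 and h = 2r ≈ 10.2951.
S''(r) = 4π + 4·857/r³ > 0, so this is the minimum; S ≈ 499.4612.

499.4612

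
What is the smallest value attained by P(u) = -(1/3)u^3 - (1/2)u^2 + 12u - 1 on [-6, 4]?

-107/3

P'(u) = -u^2 - u + 12, which vanishes at u = -4 and u = 3.
Candidates: P(-6) = -19, P(-4) = -107/3, P(3) = 43/2, P(4) = 53/3.
Hence the absolute minimum is -107/3 at u = -4.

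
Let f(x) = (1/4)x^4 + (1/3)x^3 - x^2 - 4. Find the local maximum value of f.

f'(x) = x^3 + x^2 - 2x = 0 at x = -2, 0, 1.
Second-derivative test with f''(x) = 3x^2 + 2x - 2: f''(-2) = 6 > 0 ⇒ local minimum; f''(0) = -2 < 0 ⇒ local maximum; f''(1) = 3 > 0 ⇒ local minimum.
So the local maximum value is f(0) = -4.

-4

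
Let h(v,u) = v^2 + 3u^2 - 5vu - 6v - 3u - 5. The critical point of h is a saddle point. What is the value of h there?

∂h/∂v = 2v - 5u - 6 = 0 and ∂h/∂u = -5v + 6u - 3 = 0, so (v, u) = (-51/13, -36/13).
The Hessian has h_{vv} = 2, h_{uu} = 6, h_{vu} = -5, giving D = -13 < 0, so the point is a saddle point.
h(-51/13, -36/13) = 142/13.

142/13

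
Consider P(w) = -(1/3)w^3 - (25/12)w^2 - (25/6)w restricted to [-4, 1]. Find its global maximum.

14/3

P'(w) = -w^2 - (25/6)w - 25/6, which vanishes at w = -5/2 and w = -5/3.
Compare values at every candidate in [-4, 1]: P(-4) = 14/3,  P(-5/2) = 125/48,  P(-5/3) = 875/324,  P(1) = -79/12.
So the maximum is P(-4) = 14/3.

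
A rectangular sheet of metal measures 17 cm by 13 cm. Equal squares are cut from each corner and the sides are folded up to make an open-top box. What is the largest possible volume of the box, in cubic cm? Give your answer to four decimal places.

240.1322

With cut size x, the volume is V(x) = x(17 − 2x)(13 − 2x) for 0 < x < 6.5.
V'(x) = 12x^2 − 120x + 221. Setting V'(x) = 0 gives x ≈ 2.4342 (the root in (0, 6.5)).
V''(x) = 24x − 120 is negative there, so this is the maximum; V ≈ 240.1322.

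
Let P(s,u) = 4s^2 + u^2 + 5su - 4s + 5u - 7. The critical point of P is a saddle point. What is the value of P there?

17

∂P/∂s = 8s + 5u - 4 = 0 and ∂P/∂u = 5s + 2u + 5 = 0, so (s, u) = (-11/3, 20/3).
The Hessian has P_{ss} = 8, P_{uu} = 2, P_{su} = 5, giving D = -9 < 0, so the point is a saddle point.
P(-11/3, 20/3) = 17.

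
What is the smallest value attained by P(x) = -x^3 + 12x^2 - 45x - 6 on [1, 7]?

P'(x) = -3x^2 + 24x - 45, which vanishes at x = 3 and x = 5.
Evaluating at the critical points and endpoints: P(1) = -40; P(3) = -60; P(5) = -56; P(7) = -76.
Hence the absolute minimum is -76 at x = 7.

-76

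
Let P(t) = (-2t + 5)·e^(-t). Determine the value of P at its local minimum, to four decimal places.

-0.0604

By the product rule, P'(t) = (2t - 7)·e^(-t). Since e^(-t) > 0, the only critical point is t = 7/2.
P''(7/2) has the same sign as 2 > 0, so this is a local minimum.
P(7/2) = (-2)·e^(-7/2) ≈ -0.0604.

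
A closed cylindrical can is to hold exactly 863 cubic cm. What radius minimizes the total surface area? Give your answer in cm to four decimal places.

5.1595

With radius r and height h, πr²h = 863 so h = 863/(πr²), and S(r) = 2πr² + 2πrh = 2πr² + 2·863/r.
S'(r) = 4πr − 2·863/r² = 0 ⇒ r³ = 863/(2π), so r ≈ 5.1595 and h = 2r ≈ 10.3191.
S''(r) = 4π + 4·863/r³ > 0, so this is the minimum; S ≈ 501.7897.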